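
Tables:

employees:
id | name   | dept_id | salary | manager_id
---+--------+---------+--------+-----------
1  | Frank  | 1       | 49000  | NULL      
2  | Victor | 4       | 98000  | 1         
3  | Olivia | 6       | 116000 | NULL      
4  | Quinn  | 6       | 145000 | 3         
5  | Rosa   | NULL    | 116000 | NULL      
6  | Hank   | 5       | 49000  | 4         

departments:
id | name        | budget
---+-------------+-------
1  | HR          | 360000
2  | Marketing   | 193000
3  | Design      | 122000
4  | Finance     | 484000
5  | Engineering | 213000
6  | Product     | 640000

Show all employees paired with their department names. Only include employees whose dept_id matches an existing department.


INNER JOIN keeps only employees rows whose dept_id matches an id in departments. Walk through each employee:
  - employee 1 (Frank): dept_id=1 -> matches HR
  - employee 2 (Victor): dept_id=4 -> matches Finance
  - employee 3 (Olivia): dept_id=6 -> matches Product
  - employee 4 (Quinn): dept_id=6 -> matches Product
  - employee 5 (Rosa): dept_id=NULL, no match -> dropped
  - employee 6 (Hank): dept_id=5 -> matches Engineering
So 1 of 6 rows is dropped.

SQL:
SELECT a.name, b.name AS department
FROM employees a
INNER JOIN departments b ON a.dept_id = b.id

Result:
name   | department 
-------+------------
Frank  | HR         
Victor | Finance    
Olivia | Product    
Quinn  | Product    
Hank   | Engineering


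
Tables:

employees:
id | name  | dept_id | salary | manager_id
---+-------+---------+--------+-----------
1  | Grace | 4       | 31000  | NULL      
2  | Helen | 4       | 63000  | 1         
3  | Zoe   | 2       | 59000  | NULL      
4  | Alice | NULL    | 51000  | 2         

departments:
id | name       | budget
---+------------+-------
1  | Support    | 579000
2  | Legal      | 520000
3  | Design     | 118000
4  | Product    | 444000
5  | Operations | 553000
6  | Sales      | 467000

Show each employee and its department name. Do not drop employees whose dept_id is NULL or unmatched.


LEFT JOIN keeps every row from employees (the left table); where dept_id has no match in departments, the department columns become NULL. Walk through each employee:
  - employee 1 (Grace): dept_id=4 -> matches Product
  - employee 2 (Helen): dept_id=4 -> matches Product
  - employee 3 (Zoe): dept_id=2 -> matches Legal
  - employee 4 (Alice): dept_id=NULL, no match -> kept with NULL
All 4 rows appear; 1 has NULL department.

SQL:
SELECT a.name, b.name AS department
FROM employees a
LEFT JOIN departments b ON a.dept_id = b.id

Result:
name  | department
------+-----------
Grace | Product   
Helen | Product   
Zoe   | Legal     
Alice | NULL      


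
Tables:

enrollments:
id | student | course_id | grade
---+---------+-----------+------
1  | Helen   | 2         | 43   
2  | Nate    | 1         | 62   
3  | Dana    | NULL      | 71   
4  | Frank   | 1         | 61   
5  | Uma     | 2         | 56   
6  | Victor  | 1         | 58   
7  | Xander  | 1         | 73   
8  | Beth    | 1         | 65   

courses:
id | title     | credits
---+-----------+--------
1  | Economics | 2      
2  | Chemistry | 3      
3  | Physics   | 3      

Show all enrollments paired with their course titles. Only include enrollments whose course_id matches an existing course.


INNER JOIN keeps only enrollments rows whose course_id matches an id in courses. Walk through each enrollment:
  - enrollment 1 (Helen): course_id=2 -> matches Chemistry
  - enrollment 2 (Nate): course_id=1 -> matches Economics
  - enrollment 3 (Dana): course_id=NULL, no match -> dropped
  - enrollment 4 (Frank): course_id=1 -> matches Economics
  - enrollment 5 (Uma): course_id=2 -> matches Chemistry
  - enrollment 6 (Victor): course_id=1 -> matches Economics
  - enrollment 7 (Xander): course_id=1 -> matches Economics
  - enrollment 8 (Beth): course_id=1 -> matches Economics
So 1 of 8 rows is dropped.

SQL:
SELECT a.student, b.title AS course
FROM enrollments a
INNER JOIN courses b ON a.course_id = b.id

Result:
student | course   
--------+----------
Helen   | Chemistry
Nate    | Economics
Frank   | Economics
Uma     | Chemistry
Victor  | Economics
Xander  | Economics
Beth    | Economics


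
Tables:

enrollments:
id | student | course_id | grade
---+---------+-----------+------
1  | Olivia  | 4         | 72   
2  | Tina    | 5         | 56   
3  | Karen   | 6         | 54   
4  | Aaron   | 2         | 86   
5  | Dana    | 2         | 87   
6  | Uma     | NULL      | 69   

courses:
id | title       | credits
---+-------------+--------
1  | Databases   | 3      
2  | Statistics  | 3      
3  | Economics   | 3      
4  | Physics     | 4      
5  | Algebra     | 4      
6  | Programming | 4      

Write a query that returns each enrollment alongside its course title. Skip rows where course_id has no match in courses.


INNER JOIN keeps only enrollments rows whose course_id matches an id in courses. Walk through each enrollment:
  - enrollment 1 (Olivia): course_id=4 -> matches Physics
  - enrollment 2 (Tina): course_id=5 -> matches Algebra
  - enrollment 3 (Karen): course_id=6 -> matches Programming
  - enrollment 4 (Aaron): course_id=2 -> matches Statistics
  - enrollment 5 (Dana): course_id=2 -> matches Statistics
  - enrollment 6 (Uma): course_id=NULL, no match -> dropped
So 1 of 6 rows is dropped.

SQL:
SELECT a.student, b.title AS course
FROM enrollments a
INNER JOIN courses b ON a.course_id = b.id

Result:
student | course     
--------+------------
Olivia  | Physics    
Tina    | Algebra    
Karen   | Programming
Aaron   | Statistics 
Dana    | Statistics 


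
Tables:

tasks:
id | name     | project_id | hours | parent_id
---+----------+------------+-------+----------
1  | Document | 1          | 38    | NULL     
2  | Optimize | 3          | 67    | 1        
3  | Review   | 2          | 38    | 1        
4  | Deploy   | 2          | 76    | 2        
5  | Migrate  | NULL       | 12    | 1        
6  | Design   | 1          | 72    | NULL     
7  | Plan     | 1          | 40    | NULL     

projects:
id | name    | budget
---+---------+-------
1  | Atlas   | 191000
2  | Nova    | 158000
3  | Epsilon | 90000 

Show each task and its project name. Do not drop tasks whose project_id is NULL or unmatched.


LEFT JOIN keeps every row from tasks (the left table); where project_id has no match in projects, the project columns become NULL. Walk through each task:
  - task 1 (Document): project_id=1 -> matches Atlas
  - task 2 (Optimize): project_id=3 -> matches Epsilon
  - task 3 (Review): project_id=2 -> matches Nova
  - task 4 (Deploy): project_id=2 -> matches Nova
  - task 5 (Migrate): project_id=NULL, no match -> kept with NULL
  - task 6 (Design): project_id=1 -> matches Atlas
  - task 7 (Plan): project_id=1 -> matches Atlas
All 7 rows appear; 1 has NULL project.

SQL:
SELECT a.name, b.name AS project
FROM tasks a
LEFT JOIN projects b ON a.project_id = b.id

Result:
name     | project
---------+--------
Document | Atlas  
Optimize | Epsilon
Review   | Nova   
Deploy   | Nova   
Migrate  | NULL   
Design   | Atlas  
Plan     | Atlas  


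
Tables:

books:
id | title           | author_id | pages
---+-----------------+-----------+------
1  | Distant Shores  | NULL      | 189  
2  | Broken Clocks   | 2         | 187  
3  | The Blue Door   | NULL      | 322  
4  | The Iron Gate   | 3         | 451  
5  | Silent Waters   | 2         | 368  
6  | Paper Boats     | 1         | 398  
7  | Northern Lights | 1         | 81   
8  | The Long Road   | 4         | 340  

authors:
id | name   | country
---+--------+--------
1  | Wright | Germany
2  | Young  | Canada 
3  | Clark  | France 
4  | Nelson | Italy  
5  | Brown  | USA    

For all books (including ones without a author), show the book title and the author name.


LEFT JOIN keeps every row from books (the left table); where author_id has no match in authors, the author columns become NULL. Walk through each book:
  - book 1 (Distant Shores): author_id=NULL, no match -> kept with NULL
  - book 2 (Broken Clocks): author_id=2 -> matches Young
  - book 3 (The Blue Door): author_id=NULL, no match -> kept with NULL
  - book 4 (The Iron Gate): author_id=3 -> matches Clark
  - book 5 (Silent Waters): author_id=2 -> matches Young
  - book 6 (Paper Boats): author_id=1 -> matches Wright
  - book 7 (Northern Lights): author_id=1 -> matches Wright
  - book 8 (The Long Road): author_id=4 -> matches Nelson
All 8 rows appear; 2 have NULL author.

SQL:
SELECT a.title, b.name AS author
FROM books a
LEFT JOIN authors b ON a.author_id = b.id

Result:
title           | author
----------------+-------
Distant Shores  | NULL  
Broken Clocks   | Young 
The Blue Door   | NULL  
The Iron Gate   | Clark 
Silent Waters   | Young 
Paper Boats     | Wright
Northern Lights | Wright
The Long Road   | Nelson


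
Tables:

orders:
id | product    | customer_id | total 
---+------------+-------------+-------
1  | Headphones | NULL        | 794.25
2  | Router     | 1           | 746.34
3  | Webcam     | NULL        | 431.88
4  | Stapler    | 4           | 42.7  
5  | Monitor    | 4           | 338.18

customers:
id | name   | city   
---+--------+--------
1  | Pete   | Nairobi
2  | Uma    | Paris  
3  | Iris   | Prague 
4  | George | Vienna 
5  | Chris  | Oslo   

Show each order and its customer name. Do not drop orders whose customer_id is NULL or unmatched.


LEFT JOIN keeps every row from orders (the left table); where customer_id has no match in customers, the customer columns become NULL. Walk through each order:
  - order 1 (Headphones): customer_id=NULL, no match -> kept with NULL
  - order 2 (Router): customer_id=1 -> matches Pete
  - order 3 (Webcam): customer_id=NULL, no match -> kept with NULL
  - order 4 (Stapler): customer_id=4 -> matches George
  - order 5 (Monitor): customer_id=4 -> matches George
All 5 rows appear; 2 have NULL customer.

SQL:
SELECT a.product, b.name AS customer
FROM orders a
LEFT JOIN customers b ON a.customer_id = b.id

Result:
product    | customer
-----------+---------
Headphones | NULL    
Router     | Pete    
Webcam     | NULL    
Stapler    | George  
Monitor    | George  


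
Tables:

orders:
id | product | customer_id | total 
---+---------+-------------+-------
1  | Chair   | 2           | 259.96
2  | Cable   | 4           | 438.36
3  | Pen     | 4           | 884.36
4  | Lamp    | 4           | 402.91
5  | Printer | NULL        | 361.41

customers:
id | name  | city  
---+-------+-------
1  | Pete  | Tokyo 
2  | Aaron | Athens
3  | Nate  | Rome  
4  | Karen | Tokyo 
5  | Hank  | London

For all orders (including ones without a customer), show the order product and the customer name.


LEFT JOIN keeps every row from orders (the left table); where customer_id has no match in customers, the customer columns become NULL. Walk through each order:
  - order 1 (Chair): customer_id=2 -> matches Aaron
  - order 2 (Cable): customer_id=4 -> matches Karen
  - order 3 (Pen): customer_id=4 -> matches Karen
  - order 4 (Lamp): customer_id=4 -> matches Karen
  - order 5 (Printer): customer_id=NULL, no match -> kept with NULL
All 5 rows appear; 1 has NULL customer.

SQL:
SELECT a.product, b.name AS customer
FROM orders a
LEFT JOIN customers b ON a.customer_id = b.id

Result:
product | customer
--------+---------
Chair   | Aaron   
Cable   | Karen   
Pen     | Karen   
Lamp    | Karen   
Printer | NULL    


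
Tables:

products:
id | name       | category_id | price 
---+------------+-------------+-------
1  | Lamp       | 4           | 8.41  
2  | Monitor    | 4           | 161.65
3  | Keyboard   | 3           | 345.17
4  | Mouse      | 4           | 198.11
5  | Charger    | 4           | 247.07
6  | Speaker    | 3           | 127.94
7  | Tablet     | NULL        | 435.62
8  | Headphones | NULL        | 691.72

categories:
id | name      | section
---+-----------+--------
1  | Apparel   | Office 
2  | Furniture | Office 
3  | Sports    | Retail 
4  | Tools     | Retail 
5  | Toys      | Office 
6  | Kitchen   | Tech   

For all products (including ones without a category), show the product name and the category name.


LEFT JOIN keeps every row from products (the left table); where category_id has no match in categories, the category columns become NULL. Walk through each product:
  - product 1 (Lamp): category_id=4 -> matches Tools
  - product 2 (Monitor): category_id=4 -> matches Tools
  - product 3 (Keyboard): category_id=3 -> matches Sports
  - product 4 (Mouse): category_id=4 -> matches Tools
  - product 5 (Charger): category_id=4 -> matches Tools
  - product 6 (Speaker): category_id=3 -> matches Sports
  - product 7 (Tablet): category_id=NULL, no match -> kept with NULL
  - product 8 (Headphones): category_id=NULL, no match -> kept with NULL
All 8 rows appear; 2 have NULL category.

SQL:
SELECT a.name, b.name AS category
FROM products a
LEFT JOIN categories b ON a.category_id = b.id

Result:
name       | category
-----------+---------
Lamp       | Tools   
Monitor    | Tools   
Keyboard   | Sports  
Mouse      | Tools   
Charger    | Tools   
Speaker    | Sports  
Tablet     | NULL    
Headphones | NULL    


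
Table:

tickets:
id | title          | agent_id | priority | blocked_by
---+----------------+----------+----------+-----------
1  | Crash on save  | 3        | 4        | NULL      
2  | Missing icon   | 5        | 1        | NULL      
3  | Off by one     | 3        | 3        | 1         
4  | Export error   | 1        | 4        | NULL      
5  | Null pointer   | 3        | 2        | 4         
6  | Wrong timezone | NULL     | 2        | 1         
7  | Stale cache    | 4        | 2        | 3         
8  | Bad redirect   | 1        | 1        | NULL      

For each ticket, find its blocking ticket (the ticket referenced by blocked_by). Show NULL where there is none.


This is a self-join: tickets is joined to a second copy of itself, matching each row's blocked_by to another row's id. Use LEFT JOIN so rows with blocked_by=NULL are kept.
  - ticket 1 (Crash on save): blocked_by=NULL -> NULL
  - ticket 2 (Missing icon): blocked_by=NULL -> NULL
  - ticket 3 (Off by one): blocked_by=1 -> Crash on save
  - ticket 4 (Export error): blocked_by=NULL -> NULL
  - ticket 5 (Null pointer): blocked_by=4 -> Export error
  - ticket 6 (Wrong timezone): blocked_by=1 -> Crash on save
  - ticket 7 (Stale cache): blocked_by=3 -> Off by one
  - ticket 8 (Bad redirect): blocked_by=NULL -> NULL

SQL:
SELECT a.title AS item, b.title AS blocked_by
FROM tickets a
LEFT JOIN tickets b ON a.blocked_by = b.id

Result:
item           | blocked_by   
---------------+--------------
Crash on save  | NULL         
Missing icon   | NULL         
Off by one     | Crash on save
Export error   | NULL         
Null pointer   | Export error 
Wrong timezone | Crash on save
Stale cache    | Off by one   
Bad redirect   | NULL         


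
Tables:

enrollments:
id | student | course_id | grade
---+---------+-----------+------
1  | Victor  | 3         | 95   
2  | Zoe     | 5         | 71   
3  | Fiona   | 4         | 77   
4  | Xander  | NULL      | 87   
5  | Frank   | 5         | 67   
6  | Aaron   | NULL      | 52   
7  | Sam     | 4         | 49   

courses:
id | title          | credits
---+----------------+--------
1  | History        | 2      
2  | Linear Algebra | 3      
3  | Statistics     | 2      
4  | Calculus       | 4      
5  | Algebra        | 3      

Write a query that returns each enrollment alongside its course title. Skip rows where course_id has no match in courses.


INNER JOIN keeps only enrollments rows whose course_id matches an id in courses. Walk through each enrollment:
  - enrollment 1 (Victor): course_id=3 -> matches Statistics
  - enrollment 2 (Zoe): course_id=5 -> matches Algebra
  - enrollment 3 (Fiona): course_id=4 -> matches Calculus
  - enrollment 4 (Xander): course_id=NULL, no match -> dropped
  - enrollment 5 (Frank): course_id=5 -> matches Algebra
  - enrollment 6 (Aaron): course_id=NULL, no match -> dropped
  - enrollment 7 (Sam): course_id=4 -> matches Calculus
So 2 of 7 rows are dropped.

SQL:
SELECT a.student, b.title AS course
FROM enrollments a
INNER JOIN courses b ON a.course_id = b.id

Result:
student | course    
--------+-----------
Victor  | Statistics
Zoe     | Algebra   
Fiona   | Calculus  
Frank   | Algebra   
Sam     | Calculus  


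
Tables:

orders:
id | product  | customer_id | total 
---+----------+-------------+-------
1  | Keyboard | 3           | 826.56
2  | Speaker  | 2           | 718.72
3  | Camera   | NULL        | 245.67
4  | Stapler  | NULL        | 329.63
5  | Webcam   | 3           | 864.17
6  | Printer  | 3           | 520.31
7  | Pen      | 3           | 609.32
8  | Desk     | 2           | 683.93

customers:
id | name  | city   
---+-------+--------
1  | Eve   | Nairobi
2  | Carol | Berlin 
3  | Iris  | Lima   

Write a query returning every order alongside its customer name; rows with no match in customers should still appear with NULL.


LEFT JOIN keeps every row from orders (the left table); where customer_id has no match in customers, the customer columns become NULL. Walk through each order:
  - order 1 (Keyboard): customer_id=3 -> matches Iris
  - order 2 (Speaker): customer_id=2 -> matches Carol
  - order 3 (Camera): customer_id=NULL, no match -> kept with NULL
  - order 4 (Stapler): customer_id=NULL, no match -> kept with NULL
  - order 5 (Webcam): customer_id=3 -> matches Iris
  - order 6 (Printer): customer_id=3 -> matches Iris
  - order 7 (Pen): customer_id=3 -> matches Iris
  - order 8 (Desk): customer_id=2 -> matches Carol
All 8 rows appear; 2 have NULL customer.

SQL:
SELECT a.product, b.name AS customer
FROM orders a
LEFT JOIN customers b ON a.customer_id = b.id

Result:
product  | customer
---------+---------
Keyboard | Iris    
Speaker  | Carol   
Camera   | NULL    
Stapler  | NULL    
Webcam   | Iris    
Printer  | Iris    
Pen      | Iris    
Desk     | Carol   


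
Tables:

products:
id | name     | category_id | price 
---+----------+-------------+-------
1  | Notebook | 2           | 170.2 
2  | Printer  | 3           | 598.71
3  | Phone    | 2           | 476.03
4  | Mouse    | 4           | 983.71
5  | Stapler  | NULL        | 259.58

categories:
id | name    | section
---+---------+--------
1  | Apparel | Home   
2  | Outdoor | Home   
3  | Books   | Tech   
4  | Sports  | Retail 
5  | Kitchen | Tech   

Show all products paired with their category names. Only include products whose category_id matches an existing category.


INNER JOIN keeps only products rows whose category_id matches an id in categories. Walk through each product:
  - product 1 (Notebook): category_id=2 -> matches Outdoor
  - product 2 (Printer): category_id=3 -> matches Books
  - product 3 (Phone): category_id=2 -> matches Outdoor
  - product 4 (Mouse): category_id=4 -> matches Sports
  - product 5 (Stapler): category_id=NULL, no match -> dropped
So 1 of 5 rows is dropped.

SQL:
SELECT a.name, b.name AS category
FROM products a
INNER JOIN categories b ON a.category_id = b.id

Result:
name     | category
---------+---------
Notebook | Outdoor 
Printer  | Books   
Phone    | Outdoor 
Mouse    | Sports  


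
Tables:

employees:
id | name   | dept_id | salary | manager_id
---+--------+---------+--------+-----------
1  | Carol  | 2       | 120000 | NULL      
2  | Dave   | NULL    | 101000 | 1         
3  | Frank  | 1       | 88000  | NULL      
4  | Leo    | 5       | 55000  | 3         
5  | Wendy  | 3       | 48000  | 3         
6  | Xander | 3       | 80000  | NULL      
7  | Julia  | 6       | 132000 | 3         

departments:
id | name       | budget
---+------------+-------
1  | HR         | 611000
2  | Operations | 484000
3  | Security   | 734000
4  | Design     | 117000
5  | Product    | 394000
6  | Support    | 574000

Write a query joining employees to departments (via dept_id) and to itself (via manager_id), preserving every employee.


Two LEFT JOINs from the same base table employees: one to departments via dept_id, one to employees itself via manager_id. Both are LEFT so every employee is preserved.
Match against departments:
  - employee 1 (Carol): dept_id=2 -> matches Operations
  - employee 2 (Dave): dept_id=NULL, no match -> kept with NULL
  - employee 3 (Frank): dept_id=1 -> matches HR
  - employee 4 (Leo): dept_id=5 -> matches Product
  - employee 5 (Wendy): dept_id=3 -> matches Security
  - employee 6 (Xander): dept_id=3 -> matches Security
  - employee 7 (Julia): dept_id=6 -> matches Support
Match against employees (self):
  - employee 1 (Carol): manager_id=NULL -> NULL
  - employee 2 (Dave): manager_id=1 -> Carol
  - employee 3 (Frank): manager_id=NULL -> NULL
  - employee 4 (Leo): manager_id=3 -> Frank
  - employee 5 (Wendy): manager_id=3 -> Frank
  - employee 6 (Xander): manager_id=NULL -> NULL
  - employee 7 (Julia): manager_id=3 -> Frank

SQL:
SELECT a.name, b.name AS department, c.name AS manager
FROM employees a
LEFT JOIN departments b ON a.dept_id = b.id
LEFT JOIN employees c ON a.manager_id = c.id

Result:
name   | department | manager
-------+------------+--------
Carol  | Operations | NULL   
Dave   | NULL       | Carol  
Frank  | HR         | NULL   
Leo    | Product    | Frank  
Wendy  | Security   | Frank  
Xander | Security   | NULL   
Julia  | Support    | Frank  


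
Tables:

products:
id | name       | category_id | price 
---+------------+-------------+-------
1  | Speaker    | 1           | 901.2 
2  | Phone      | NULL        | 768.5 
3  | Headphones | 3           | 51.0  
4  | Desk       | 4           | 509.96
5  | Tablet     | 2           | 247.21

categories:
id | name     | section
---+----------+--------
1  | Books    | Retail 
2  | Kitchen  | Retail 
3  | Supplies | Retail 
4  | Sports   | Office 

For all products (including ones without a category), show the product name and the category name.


LEFT JOIN keeps every row from products (the left table); where category_id has no match in categories, the category columns become NULL. Walk through each product:
  - product 1 (Speaker): category_id=1 -> matches Books
  - product 2 (Phone): category_id=NULL, no match -> kept with NULL
  - product 3 (Headphones): category_id=3 -> matches Supplies
  - product 4 (Desk): category_id=4 -> matches Sports
  - product 5 (Tablet): category_id=2 -> matches Kitchen
All 5 rows appear; 1 has NULL category.

SQL:
SELECT a.name, b.name AS category
FROM products a
LEFT JOIN categories b ON a.category_id = b.id

Result:
name       | category
-----------+---------
Speaker    | Books   
Phone      | NULL    
Headphones | Supplies
Desk       | Sports  
Tablet     | Kitchen 


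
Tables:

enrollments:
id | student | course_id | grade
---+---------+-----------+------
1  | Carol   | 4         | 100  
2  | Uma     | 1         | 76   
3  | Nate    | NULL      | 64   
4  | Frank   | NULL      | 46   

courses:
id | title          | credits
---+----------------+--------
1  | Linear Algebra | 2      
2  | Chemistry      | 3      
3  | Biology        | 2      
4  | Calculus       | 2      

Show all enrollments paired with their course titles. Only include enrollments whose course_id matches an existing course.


INNER JOIN keeps only enrollments rows whose course_id matches an id in courses. Walk through each enrollment:
  - enrollment 1 (Carol): course_id=4 -> matches Calculus
  - enrollment 2 (Uma): course_id=1 -> matches Linear Algebra
  - enrollment 3 (Nate): course_id=NULL, no match -> dropped
  - enrollment 4 (Frank): course_id=NULL, no match -> dropped
So 2 of 4 rows are dropped.

SQL:
SELECT a.student, b.title AS course
FROM enrollments a
INNER JOIN courses b ON a.course_id = b.id

Result:
student | course        
--------+---------------
Carol   | Calculus      
Uma     | Linear Algebra


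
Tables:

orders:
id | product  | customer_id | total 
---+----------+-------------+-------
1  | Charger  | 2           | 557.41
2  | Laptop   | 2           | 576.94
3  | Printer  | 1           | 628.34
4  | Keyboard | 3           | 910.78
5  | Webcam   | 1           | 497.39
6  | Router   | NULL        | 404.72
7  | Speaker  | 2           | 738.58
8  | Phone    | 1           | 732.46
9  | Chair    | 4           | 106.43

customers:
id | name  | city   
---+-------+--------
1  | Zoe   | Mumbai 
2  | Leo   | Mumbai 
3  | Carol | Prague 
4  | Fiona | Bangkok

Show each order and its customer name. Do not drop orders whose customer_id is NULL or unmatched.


LEFT JOIN keeps every row from orders (the left table); where customer_id has no match in customers, the customer columns become NULL. Walk through each order:
  - order 1 (Charger): customer_id=2 -> matches Leo
  - order 2 (Laptop): customer_id=2 -> matches Leo
  - order 3 (Printer): customer_id=1 -> matches Zoe
  - order 4 (Keyboard): customer_id=3 -> matches Carol
  - order 5 (Webcam): customer_id=1 -> matches Zoe
  - order 6 (Router): customer_id=NULL, no match -> kept with NULL
  - order 7 (Speaker): customer_id=2 -> matches Leo
  - order 8 (Phone): customer_id=1 -> matches Zoe
  - order 9 (Chair): customer_id=4 -> matches Fiona
All 9 rows appear; 1 has NULL customer.

SQL:
SELECT a.product, b.name AS customer
FROM orders a
LEFT JOIN customers b ON a.customer_id = b.id

Result:
product  | customer
---------+---------
Charger  | Leo     
Laptop   | Leo     
Printer  | Zoe     
Keyboard | Carol   
Webcam   | Zoe     
Router   | NULL    
Speaker  | Leo     
Phone    | Zoe     
Chair    | Fiona   


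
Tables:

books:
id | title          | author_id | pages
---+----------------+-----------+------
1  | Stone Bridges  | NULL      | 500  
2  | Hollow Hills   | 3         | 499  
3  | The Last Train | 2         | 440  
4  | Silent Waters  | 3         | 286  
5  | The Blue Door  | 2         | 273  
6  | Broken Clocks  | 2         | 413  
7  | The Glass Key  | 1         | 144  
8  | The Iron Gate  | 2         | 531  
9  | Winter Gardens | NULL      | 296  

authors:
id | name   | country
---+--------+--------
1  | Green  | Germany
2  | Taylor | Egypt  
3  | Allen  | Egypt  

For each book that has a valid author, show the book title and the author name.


INNER JOIN keeps only books rows whose author_id matches an id in authors. Walk through each book:
  - book 1 (Stone Bridges): author_id=NULL, no match -> dropped
  - book 2 (Hollow Hills): author_id=3 -> matches Allen
  - book 3 (The Last Train): author_id=2 -> matches Taylor
  - book 4 (Silent Waters): author_id=3 -> matches Allen
  - book 5 (The Blue Door): author_id=2 -> matches Taylor
  - book 6 (Broken Clocks): author_id=2 -> matches Taylor
  - book 7 (The Glass Key): author_id=1 -> matches Green
  - book 8 (The Iron Gate): author_id=2 -> matches Taylor
  - book 9 (Winter Gardens): author_id=NULL, no match -> dropped
So 2 of 9 rows are dropped.

SQL:
SELECT a.title, b.name AS author
FROM books a
INNER JOIN authors b ON a.author_id = b.id

Result:
title          | author
---------------+-------
Hollow Hills   | Allen 
The Last Train | Taylor
Silent Waters  | Allen 
The Blue Door  | Taylor
Broken Clocks  | Taylor
The Glass Key  | Green 
The Iron Gate  | Taylor


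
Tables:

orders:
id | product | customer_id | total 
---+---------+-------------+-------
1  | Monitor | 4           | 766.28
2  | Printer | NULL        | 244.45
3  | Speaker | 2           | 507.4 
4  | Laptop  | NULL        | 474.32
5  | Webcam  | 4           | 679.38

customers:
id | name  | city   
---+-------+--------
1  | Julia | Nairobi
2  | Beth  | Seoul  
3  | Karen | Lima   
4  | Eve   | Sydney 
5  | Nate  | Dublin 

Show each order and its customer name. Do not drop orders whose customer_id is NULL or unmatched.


LEFT JOIN keeps every row from orders (the left table); where customer_id has no match in customers, the customer columns become NULL. Walk through each order:
  - order 1 (Monitor): customer_id=4 -> matches Eve
  - order 2 (Printer): customer_id=NULL, no match -> kept with NULL
  - order 3 (Speaker): customer_id=2 -> matches Beth
  - order 4 (Laptop): customer_id=NULL, no match -> kept with NULL
  - order 5 (Webcam): customer_id=4 -> matches Eve
All 5 rows appear; 2 have NULL customer.

SQL:
SELECT a.product, b.name AS customer
FROM orders a
LEFT JOIN customers b ON a.customer_id = b.id

Result:
product | customer
--------+---------
Monitor | Eve     
Printer | NULL    
Speaker | Beth    
Laptop  | NULL    
Webcam  | Eve     


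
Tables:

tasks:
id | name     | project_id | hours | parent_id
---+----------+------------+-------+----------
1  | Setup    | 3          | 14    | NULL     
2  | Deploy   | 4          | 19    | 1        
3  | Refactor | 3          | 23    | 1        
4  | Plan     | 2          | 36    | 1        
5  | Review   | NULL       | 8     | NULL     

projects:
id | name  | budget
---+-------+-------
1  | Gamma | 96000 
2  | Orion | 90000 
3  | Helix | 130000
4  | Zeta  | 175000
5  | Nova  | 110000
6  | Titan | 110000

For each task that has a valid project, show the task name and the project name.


INNER JOIN keeps only tasks rows whose project_id matches an id in projects. Walk through each task:
  - task 1 (Setup): project_id=3 -> matches Helix
  - task 2 (Deploy): project_id=4 -> matches Zeta
  - task 3 (Refactor): project_id=3 -> matches Helix
  - task 4 (Plan): project_id=2 -> matches Orion
  - task 5 (Review): project_id=NULL, no match -> dropped
So 1 of 5 rows is dropped.

SQL:
SELECT a.name, b.name AS project
FROM tasks a
INNER JOIN projects b ON a.project_id = b.id

Result:
name     | project
---------+--------
Setup    | Helix  
Deploy   | Zeta   
Refactor | Helix  
Plan     | Orion  


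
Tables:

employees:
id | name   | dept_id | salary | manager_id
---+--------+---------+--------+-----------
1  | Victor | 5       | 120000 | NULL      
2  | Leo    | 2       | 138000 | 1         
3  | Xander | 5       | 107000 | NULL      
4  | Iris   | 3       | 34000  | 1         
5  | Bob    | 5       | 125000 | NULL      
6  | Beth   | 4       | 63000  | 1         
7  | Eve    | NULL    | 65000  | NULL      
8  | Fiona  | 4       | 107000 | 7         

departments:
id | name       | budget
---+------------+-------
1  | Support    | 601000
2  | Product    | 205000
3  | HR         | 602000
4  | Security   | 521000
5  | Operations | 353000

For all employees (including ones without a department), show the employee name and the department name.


LEFT JOIN keeps every row from employees (the left table); where dept_id has no match in departments, the department columns become NULL. Walk through each employee:
  - employee 1 (Victor): dept_id=5 -> matches Operations
  - employee 2 (Leo): dept_id=2 -> matches Product
  - employee 3 (Xander): dept_id=5 -> matches Operations
  - employee 4 (Iris): dept_id=3 -> matches HR
  - employee 5 (Bob): dept_id=5 -> matches Operations
  - employee 6 (Beth): dept_id=4 -> matches Security
  - employee 7 (Eve): dept_id=NULL, no match -> kept with NULL
  - employee 8 (Fiona): dept_id=4 -> matches Security
All 8 rows appear; 1 has NULL department.

SQL:
SELECT a.name, b.name AS department
FROM employees a
LEFT JOIN departments b ON a.dept_id = b.id

Result:
name   | department
-------+-----------
Victor | Operations
Leo    | Product   
Xander | Operations
Iris   | HR        
Bob    | Operations
Beth   | Security  
Eve    | NULL      
Fiona  | Security  


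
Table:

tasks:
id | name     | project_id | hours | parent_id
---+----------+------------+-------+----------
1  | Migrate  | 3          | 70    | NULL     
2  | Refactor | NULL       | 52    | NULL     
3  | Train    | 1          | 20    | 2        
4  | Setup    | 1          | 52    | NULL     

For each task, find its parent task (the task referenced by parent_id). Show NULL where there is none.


This is a self-join: tasks is joined to a second copy of itself, matching each row's parent_id to another row's id. Use LEFT JOIN so rows with parent_id=NULL are kept.
  - task 1 (Migrate): parent_id=NULL -> NULL
  - task 2 (Refactor): parent_id=NULL -> NULL
  - task 3 (Train): parent_id=2 -> Refactor
  - task 4 (Setup): parent_id=NULL -> NULL

SQL:
SELECT a.name AS item, b.name AS parent
FROM tasks a
LEFT JOIN tasks b ON a.parent_id = b.id

Result:
item     | parent  
---------+---------
Migrate  | NULL    
Refactor | NULL    
Train    | Refactor
Setup    | NULL    


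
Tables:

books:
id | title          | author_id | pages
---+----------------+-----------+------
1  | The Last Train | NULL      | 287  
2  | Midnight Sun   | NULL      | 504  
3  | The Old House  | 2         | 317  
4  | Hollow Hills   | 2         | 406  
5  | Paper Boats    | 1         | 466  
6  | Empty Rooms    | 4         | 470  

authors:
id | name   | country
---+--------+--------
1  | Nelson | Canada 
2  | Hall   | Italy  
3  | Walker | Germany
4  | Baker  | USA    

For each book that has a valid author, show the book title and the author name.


INNER JOIN keeps only books rows whose author_id matches an id in authors. Walk through each book:
  - book 1 (The Last Train): author_id=NULL, no match -> dropped
  - book 2 (Midnight Sun): author_id=NULL, no match -> dropped
  - book 3 (The Old House): author_id=2 -> matches Hall
  - book 4 (Hollow Hills): author_id=2 -> matches Hall
  - book 5 (Paper Boats): author_id=1 -> matches Nelson
  - book 6 (Empty Rooms): author_id=4 -> matches Baker
So 2 of 6 rows are dropped.

SQL:
SELECT a.title, b.name AS author
FROM books a
INNER JOIN authors b ON a.author_id = b.id

Result:
title         | author
--------------+-------
The Old House | Hall  
Hollow Hills  | Hall  
Paper Boats   | Nelson
Empty Rooms   | Baker 


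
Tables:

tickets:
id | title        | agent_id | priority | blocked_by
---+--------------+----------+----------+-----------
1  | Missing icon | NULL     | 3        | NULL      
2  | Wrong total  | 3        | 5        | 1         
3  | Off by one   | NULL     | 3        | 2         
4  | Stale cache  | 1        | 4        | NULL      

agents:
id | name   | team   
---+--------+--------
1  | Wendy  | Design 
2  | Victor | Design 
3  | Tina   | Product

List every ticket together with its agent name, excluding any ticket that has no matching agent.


INNER JOIN keeps only tickets rows whose agent_id matches an id in agents. Walk through each ticket:
  - ticket 1 (Missing icon): agent_id=NULL, no match -> dropped
  - ticket 2 (Wrong total): agent_id=3 -> matches Tina
  - ticket 3 (Off by one): agent_id=NULL, no match -> dropped
  - ticket 4 (Stale cache): agent_id=1 -> matches Wendy
So 2 of 4 rows are dropped.

SQL:
SELECT a.title, b.name AS agent
FROM tickets a
INNER JOIN agents b ON a.agent_id = b.id

Result:
title       | agent
------------+------
Wrong total | Tina 
Stale cache | Wendy


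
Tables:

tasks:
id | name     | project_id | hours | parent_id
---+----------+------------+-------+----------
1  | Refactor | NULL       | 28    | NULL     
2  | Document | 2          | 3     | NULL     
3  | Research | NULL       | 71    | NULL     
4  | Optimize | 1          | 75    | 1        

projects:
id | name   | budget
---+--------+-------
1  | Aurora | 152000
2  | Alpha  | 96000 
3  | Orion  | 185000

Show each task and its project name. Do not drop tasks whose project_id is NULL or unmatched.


LEFT JOIN keeps every row from tasks (the left table); where project_id has no match in projects, the project columns become NULL. Walk through each task:
  - task 1 (Refactor): project_id=NULL, no match -> kept with NULL
  - task 2 (Document): project_id=2 -> matches Alpha
  - task 3 (Research): project_id=NULL, no match -> kept with NULL
  - task 4 (Optimize): project_id=1 -> matches Aurora
All 4 rows appear; 2 have NULL project.

SQL:
SELECT a.name, b.name AS project
FROM tasks a
LEFT JOIN projects b ON a.project_id = b.id

Result:
name     | project
---------+--------
Refactor | NULL   
Document | Alpha  
Research | NULL   
Optimize | Aurora 


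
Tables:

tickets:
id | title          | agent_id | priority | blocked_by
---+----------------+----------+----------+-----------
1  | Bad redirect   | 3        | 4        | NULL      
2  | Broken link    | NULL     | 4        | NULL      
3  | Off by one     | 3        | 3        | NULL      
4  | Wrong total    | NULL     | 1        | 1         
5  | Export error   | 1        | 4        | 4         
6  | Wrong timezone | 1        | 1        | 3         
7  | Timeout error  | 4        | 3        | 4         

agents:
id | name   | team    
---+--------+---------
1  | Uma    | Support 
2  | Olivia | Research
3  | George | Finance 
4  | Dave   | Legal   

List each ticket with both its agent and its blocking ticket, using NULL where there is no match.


Two LEFT JOINs from the same base table tickets: one to agents via agent_id, one to tickets itself via blocked_by. Both are LEFT so every ticket is preserved.
Match against agents:
  - ticket 1 (Bad redirect): agent_id=3 -> matches George
  - ticket 2 (Broken link): agent_id=NULL, no match -> kept with NULL
  - ticket 3 (Off by one): agent_id=3 -> matches George
  - ticket 4 (Wrong total): agent_id=NULL, no match -> kept with NULL
  - ticket 5 (Export error): agent_id=1 -> matches Uma
  - ticket 6 (Wrong timezone): agent_id=1 -> matches Uma
  - ticket 7 (Timeout error): agent_id=4 -> matches Dave
Match against tickets (self):
  - ticket 1 (Bad redirect): blocked_by=NULL -> NULL
  - ticket 2 (Broken link): blocked_by=NULL -> NULL
  - ticket 3 (Off by one): blocked_by=NULL -> NULL
  - ticket 4 (Wrong total): blocked_by=1 -> Bad redirect
  - ticket 5 (Export error): blocked_by=4 -> Wrong total
  - ticket 6 (Wrong timezone): blocked_by=3 -> Off by one
  - ticket 7 (Timeout error): blocked_by=4 -> Wrong total

SQL:
SELECT a.title, b.name AS agent, c.title AS blocked_by
FROM tickets a
LEFT JOIN agents b ON a.agent_id = b.id
LEFT JOIN tickets c ON a.blocked_by = c.id

Result:
title          | agent  | blocked_by  
---------------+--------+-------------
Bad redirect   | George | NULL        
Broken link    | NULL   | NULL        
Off by one     | George | NULL        
Wrong total    | NULL   | Bad redirect
Export error   | Uma    | Wrong total 
Wrong timezone | Uma    | Off by one  
Timeout error  | Dave   | Wrong total 


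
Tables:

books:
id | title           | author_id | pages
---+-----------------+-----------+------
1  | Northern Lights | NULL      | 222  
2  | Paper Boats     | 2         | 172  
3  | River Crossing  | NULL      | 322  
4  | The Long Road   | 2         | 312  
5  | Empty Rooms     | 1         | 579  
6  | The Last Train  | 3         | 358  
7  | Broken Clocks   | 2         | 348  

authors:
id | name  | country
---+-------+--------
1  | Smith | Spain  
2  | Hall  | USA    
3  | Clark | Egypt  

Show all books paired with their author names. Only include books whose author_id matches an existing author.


INNER JOIN keeps only books rows whose author_id matches an id in authors. Walk through each book:
  - book 1 (Northern Lights): author_id=NULL, no match -> dropped
  - book 2 (Paper Boats): author_id=2 -> matches Hall
  - book 3 (River Crossing): author_id=NULL, no match -> dropped
  - book 4 (The Long Road): author_id=2 -> matches Hall
  - book 5 (Empty Rooms): author_id=1 -> matches Smith
  - book 6 (The Last Train): author_id=3 -> matches Clark
  - book 7 (Broken Clocks): author_id=2 -> matches Hall
So 2 of 7 rows are dropped.

SQL:
SELECT a.title, b.name AS author
FROM books a
INNER JOIN authors b ON a.author_id = b.id

Result:
title          | author
---------------+-------
Paper Boats    | Hall  
The Long Road  | Hall  
Empty Rooms    | Smith 
The Last Train | Clark 
Broken Clocks  | Hall  


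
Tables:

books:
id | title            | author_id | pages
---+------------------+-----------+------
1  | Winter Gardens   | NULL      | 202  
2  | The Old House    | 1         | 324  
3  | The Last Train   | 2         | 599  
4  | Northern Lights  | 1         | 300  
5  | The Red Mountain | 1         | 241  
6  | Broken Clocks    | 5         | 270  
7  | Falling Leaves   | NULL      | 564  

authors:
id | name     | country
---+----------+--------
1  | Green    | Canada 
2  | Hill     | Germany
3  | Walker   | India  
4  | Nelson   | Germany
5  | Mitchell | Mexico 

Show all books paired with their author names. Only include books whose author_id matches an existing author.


INNER JOIN keeps only books rows whose author_id matches an id in authors. Walk through each book:
  - book 1 (Winter Gardens): author_id=NULL, no match -> dropped
  - book 2 (The Old House): author_id=1 -> matches Green
  - book 3 (The Last Train): author_id=2 -> matches Hill
  - book 4 (Northern Lights): author_id=1 -> matches Green
  - book 5 (The Red Mountain): author_id=1 -> matches Green
  - book 6 (Broken Clocks): author_id=5 -> matches Mitchell
  - book 7 (Falling Leaves): author_id=NULL, no match -> dropped
So 2 of 7 rows are dropped.

SQL:
SELECT a.title, b.name AS author
FROM books a
INNER JOIN authors b ON a.author_id = b.id

Result:
title            | author  
-----------------+---------
The Old House    | Green   
The Last Train   | Hill    
Northern Lights  | Green   
The Red Mountain | Green   
Broken Clocks    | Mitchell
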